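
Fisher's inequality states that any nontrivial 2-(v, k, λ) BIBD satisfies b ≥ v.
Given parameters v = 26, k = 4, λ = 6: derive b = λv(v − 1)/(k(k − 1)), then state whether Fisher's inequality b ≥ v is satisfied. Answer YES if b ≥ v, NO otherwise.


r = λ(v − 1)/(k − 1) = 6·25/3 = 50.
b = vr/k = 26·50/4 = 325.
Fisher's inequality: b ≥ v ⇔ 325 ≥ 26? YES.

YES


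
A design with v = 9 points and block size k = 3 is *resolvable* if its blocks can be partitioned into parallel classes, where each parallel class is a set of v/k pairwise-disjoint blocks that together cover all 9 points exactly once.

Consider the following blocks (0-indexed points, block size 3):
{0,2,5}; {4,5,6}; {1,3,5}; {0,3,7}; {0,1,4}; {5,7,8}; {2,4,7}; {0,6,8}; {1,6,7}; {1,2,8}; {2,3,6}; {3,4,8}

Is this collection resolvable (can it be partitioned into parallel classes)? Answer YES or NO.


v = 9, block size k = 3, number of blocks = 12.
For resolvability, blocks must partition into parallel classes of size v/k = 3.
Total blocks must therefore be a multiple of 3: 12 = 3·4 + 0 ⇒ divisible ✓.
Greedy packing gives 4 candidate class(es). Each should be a full parallel class (size 3, covers all 9 points).
  Class 1 (3 blocks): {0,2,5}; {1,6,7}; {3,4,8}. Points covered: [0, 1, 2, 3, 4, 5, 6, 7, 8].
  Class 2 (3 blocks): {4,5,6}; {0,3,7}; {1,2,8}. Points covered: [0, 1, 2, 3, 4, 5, 6, 7, 8].
  Class 3 (3 blocks): {1,3,5}; {2,4,7}; {0,6,8}. Points covered: [0, 1, 2, 3, 4, 5, 6, 7, 8].
  Class 4 (3 blocks): {0,1,4}; {5,7,8}; {2,3,6}. Points covered: [0, 1, 2, 3, 4, 5, 6, 7, 8].
All classes full (size 3)? YES. All classes cover every point? YES.
Resolvable? YES.

YES


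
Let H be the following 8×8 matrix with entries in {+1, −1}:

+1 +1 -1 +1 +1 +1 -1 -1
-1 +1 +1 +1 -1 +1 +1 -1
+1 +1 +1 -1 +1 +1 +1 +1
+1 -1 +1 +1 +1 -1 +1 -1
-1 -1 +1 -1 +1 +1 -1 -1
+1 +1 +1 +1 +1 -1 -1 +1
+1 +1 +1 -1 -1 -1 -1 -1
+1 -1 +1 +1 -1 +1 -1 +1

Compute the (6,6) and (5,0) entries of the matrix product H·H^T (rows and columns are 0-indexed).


Row 0 of H: [1, 1, -1, 1, 1, 1, -1, -1].
Row 5 of H: [1, 1, 1, 1, 1, -1, -1, 1].
Row 6 of H: [1, 1, 1, -1, -1, -1, -1, -1].
(H·H^T)[6][6] = Σ_j H[6][j]·H[6][j] = (1)² + (1)² + (1)² + (-1)² + (-1)² + (-1)² + (-1)² + (-1)² = 1 + 1 + 1 + 1 + 1 + 1 + 1 + 1 = 8.
(H·H^T)[5][0] = Σ_j H[5][j]·H[0][j] = (1)·(1) + (1)·(1) + (1)·(-1) + (1)·(1) + (1)·(1) + (-1)·(1) + (-1)·(-1) + (1)·(-1) = 1 + 1 + -1 + 1 + 1 + -1 + 1 + -1 = 2.
Rows 5 and 0 are not orthogonal (dot product = 2 ≠ 0), so H is not a Hadamard matrix.

(6,6) entry = 8; (5,0) entry = 2.


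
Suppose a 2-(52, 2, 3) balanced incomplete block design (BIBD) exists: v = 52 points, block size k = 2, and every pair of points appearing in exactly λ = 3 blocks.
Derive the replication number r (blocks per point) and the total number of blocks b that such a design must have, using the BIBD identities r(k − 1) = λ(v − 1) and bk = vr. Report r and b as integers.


Any 2-(v, k, λ) BIBD satisfies two necessary conditions:
  (i)  Each point sits in r blocks, and counting incidences through any fixed point gives r(k − 1) = λ(v − 1), so r = λ(v − 1)/(k − 1).
  (ii) Total incidences bk = vr, so b = vr/k.
Step 1: r = λ(v − 1)/(k − 1) = 3·(52 − 1)/(2 − 1) = 3·51/1 = 153/1 = 153.
Step 2: b = vr/k = 52·153/2 = 7956/2 = 3978.
Check integrality: r = 153 ∈ Z ✓, b = 3978 ∈ Z ✓.
(These identities are necessary conditions: they determine r and b for any design with these parameters, but do not by themselves prove that one exists.)

r = 153, b = 3978.


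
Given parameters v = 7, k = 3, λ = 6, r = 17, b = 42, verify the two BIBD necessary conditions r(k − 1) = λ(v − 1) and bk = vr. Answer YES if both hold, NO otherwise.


Condition (i): r(k − 1) = 17·2 = 34; λ(v − 1) = 6·6 = 36. Match? NO.
Condition (ii): bk = 42·3 = 126; vr = 7·17 = 119. Match? NO.
Both conditions hold? NO.

NO


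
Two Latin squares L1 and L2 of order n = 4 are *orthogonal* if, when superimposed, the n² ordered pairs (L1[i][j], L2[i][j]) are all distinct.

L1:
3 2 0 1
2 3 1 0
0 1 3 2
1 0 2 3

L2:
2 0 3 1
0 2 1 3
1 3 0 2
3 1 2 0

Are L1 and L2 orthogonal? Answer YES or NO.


Form the n² = 16 superimposed pairs (L1[i][j], L2[i][j]), row by row (rows and columns indexed from 0):
row 0: (3,2) (2,0) (0,3) (1,1)
row 1: (2,0) (3,2) (1,1) (0,3)
row 2: (0,1) (1,3) (3,0) (2,2)
row 3: (1,3) (0,1) (2,2) (3,0)
Orthogonality requires all 16 pairs distinct.
But the pair (2,0) repeats: cell (0,1) has L1 = 2, L2 = 0, and cell (1,0) has L1 = 2, L2 = 0.
A repeated pair means some other pair never occurs (only 8 distinct pairs out of 16), so the squares are not orthogonal.
Conclusion: NO.

NO


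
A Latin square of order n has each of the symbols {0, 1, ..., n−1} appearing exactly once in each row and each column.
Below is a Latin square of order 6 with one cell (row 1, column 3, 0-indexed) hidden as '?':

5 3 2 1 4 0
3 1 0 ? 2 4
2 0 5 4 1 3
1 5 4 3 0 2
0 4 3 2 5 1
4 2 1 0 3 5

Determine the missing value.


Row 1 contains symbols [0, 1, 2, 3, 4] — missing [5].
Column 3 contains symbols [0, 1, 2, 3, 4] — missing [5].
The missing symbol must appear in both missing sets; intersection = [5].
Therefore the hidden value is 5.

Missing value = 5.


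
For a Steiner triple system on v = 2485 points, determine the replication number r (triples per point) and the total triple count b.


An STS(v) is a 2-(v, 3, 1) BIBD: block size k = 3, λ = 1.
Replication: r(k − 1) = λ(v − 1) ⇒ r·2 = 2485 − 1 = 2484 ⇒ r = 1242.
Block count: b = v(v − 1)/6 = 2485·2484/6 = 6172740/6 = 1028790.

r = 1242, b = 1028790.


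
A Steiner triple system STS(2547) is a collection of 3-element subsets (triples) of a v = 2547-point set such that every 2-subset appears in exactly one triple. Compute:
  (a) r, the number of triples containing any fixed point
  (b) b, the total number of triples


An STS(v) is a 2-(v, 3, 1) BIBD: block size k = 3, λ = 1.
Replication: r(k − 1) = λ(v − 1) ⇒ r·2 = 2547 − 1 = 2546 ⇒ r = 1273.
Block count: bk = vr ⇒ b·3 = 2547·1273 = 3242331 ⇒ b = 1080777.

r = 1273, b = 1080777.


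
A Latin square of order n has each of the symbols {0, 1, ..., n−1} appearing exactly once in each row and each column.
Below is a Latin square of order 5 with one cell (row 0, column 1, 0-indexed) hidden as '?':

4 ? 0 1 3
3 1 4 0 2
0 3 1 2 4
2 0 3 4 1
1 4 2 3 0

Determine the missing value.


Row 0 contains symbols [0, 1, 3, 4] — missing [2].
Column 1 contains symbols [0, 1, 3, 4] — missing [2].
The missing symbol must appear in both missing sets; intersection = [2].
Therefore the hidden value is 2.

Missing value = 2.


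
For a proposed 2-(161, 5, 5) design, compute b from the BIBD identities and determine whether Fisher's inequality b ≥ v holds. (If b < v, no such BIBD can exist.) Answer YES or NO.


b = λv(v − 1)/(k(k − 1)) = 5·161·160/(5·4) = 128800/20 = 6440.
Compare with v = 161: b ≥ v, so Fisher's inequality holds.

YES


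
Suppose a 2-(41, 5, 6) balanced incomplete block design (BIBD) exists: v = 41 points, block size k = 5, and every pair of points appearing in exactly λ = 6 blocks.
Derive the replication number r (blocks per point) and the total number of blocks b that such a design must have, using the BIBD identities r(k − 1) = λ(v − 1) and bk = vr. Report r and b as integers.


Any 2-(v, k, λ) BIBD satisfies two necessary conditions:
  (i)  Each point sits in r blocks, and counting incidences through any fixed point gives r(k − 1) = λ(v − 1), so r = λ(v − 1)/(k − 1).
  (ii) Total incidences bk = vr, so b = vr/k.
Step 1: r = λ(v − 1)/(k − 1) = 6·(41 − 1)/(5 − 1) = 6·40/4 = 240/4 = 60.
Step 2: b = vr/k = 41·60/5 = 2460/5 = 492.
Check integrality: r = 60 ∈ Z ✓, b = 492 ∈ Z ✓.
(These identities are necessary conditions: they determine r and b for any design with these parameters, but do not by themselves prove that one exists.)

r = 60, b = 492.


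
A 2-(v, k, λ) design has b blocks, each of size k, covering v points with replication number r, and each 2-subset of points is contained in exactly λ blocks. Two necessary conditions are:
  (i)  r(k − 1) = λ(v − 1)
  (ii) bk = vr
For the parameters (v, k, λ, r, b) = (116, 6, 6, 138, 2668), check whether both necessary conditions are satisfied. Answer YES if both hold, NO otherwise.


Condition (i): r(k − 1) = 138·5 = 690; λ(v − 1) = 6·115 = 690. Match? YES.
Condition (ii): bk = 2668·6 = 16008; vr = 116·138 = 16008. Match? YES.
Both conditions hold? YES.

YES


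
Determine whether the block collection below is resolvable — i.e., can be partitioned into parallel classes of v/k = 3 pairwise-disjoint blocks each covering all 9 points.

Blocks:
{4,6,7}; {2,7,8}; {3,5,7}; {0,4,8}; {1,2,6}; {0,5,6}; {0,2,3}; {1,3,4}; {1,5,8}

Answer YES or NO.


v = 9, block size k = 3, number of blocks = 9.
For resolvability, blocks must partition into parallel classes of size v/k = 3.
Total blocks must therefore be a multiple of 3: 9 = 3·3 + 0 ⇒ divisible ✓.
Greedy packing gives 3 candidate class(es). Each should be a full parallel class (size 3, covers all 9 points).
  Class 1 (3 blocks): {4,6,7}; {0,2,3}; {1,5,8}. Points covered: [0, 1, 2, 3, 4, 5, 6, 7, 8].
  Class 2 (3 blocks): {2,7,8}; {0,5,6}; {1,3,4}. Points covered: [0, 1, 2, 3, 4, 5, 6, 7, 8].
  Class 3 (3 blocks): {3,5,7}; {0,4,8}; {1,2,6}. Points covered: [0, 1, 2, 3, 4, 5, 6, 7, 8].
All classes full (size 3)? YES. All classes cover every point? YES.
Resolvable? YES.

YES


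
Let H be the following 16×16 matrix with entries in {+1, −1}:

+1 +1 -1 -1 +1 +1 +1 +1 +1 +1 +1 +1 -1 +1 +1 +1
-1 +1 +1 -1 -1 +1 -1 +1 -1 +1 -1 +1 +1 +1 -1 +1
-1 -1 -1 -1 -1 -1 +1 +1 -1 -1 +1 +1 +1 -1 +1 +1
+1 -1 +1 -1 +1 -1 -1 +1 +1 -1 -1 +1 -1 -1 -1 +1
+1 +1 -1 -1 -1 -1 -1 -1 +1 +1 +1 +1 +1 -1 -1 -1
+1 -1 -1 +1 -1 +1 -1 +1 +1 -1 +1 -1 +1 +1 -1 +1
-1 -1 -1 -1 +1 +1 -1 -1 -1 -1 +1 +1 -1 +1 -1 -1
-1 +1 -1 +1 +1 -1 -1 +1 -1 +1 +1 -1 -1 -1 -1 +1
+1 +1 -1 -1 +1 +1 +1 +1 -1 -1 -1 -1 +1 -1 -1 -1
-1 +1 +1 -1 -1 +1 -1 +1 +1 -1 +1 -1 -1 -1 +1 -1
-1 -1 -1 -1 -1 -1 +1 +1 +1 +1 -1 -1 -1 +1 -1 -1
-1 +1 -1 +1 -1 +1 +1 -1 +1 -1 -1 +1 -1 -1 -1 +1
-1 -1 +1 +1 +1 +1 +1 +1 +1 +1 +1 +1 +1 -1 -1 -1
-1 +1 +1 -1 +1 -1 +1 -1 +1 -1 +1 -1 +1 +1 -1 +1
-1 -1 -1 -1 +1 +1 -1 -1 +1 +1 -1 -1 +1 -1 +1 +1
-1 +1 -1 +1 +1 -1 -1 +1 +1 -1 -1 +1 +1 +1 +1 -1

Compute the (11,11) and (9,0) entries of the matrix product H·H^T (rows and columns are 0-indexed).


Row 0 of H: [1, 1, -1, -1, 1, 1, 1, 1, 1, 1, 1, 1, -1, 1, 1, 1].
Row 9 of H: [-1, 1, 1, -1, -1, 1, -1, 1, 1, -1, 1, -1, -1, -1, 1, -1].
Row 11 of H: [-1, 1, -1, 1, -1, 1, 1, -1, 1, -1, -1, 1, -1, -1, -1, 1].
(H·H^T)[11][11] = Σ_j H[11][j]·H[11][j] = (-1)² + (1)² + (-1)² + (1)² + (-1)² + (1)² + (1)² + (-1)² + (1)² + (-1)² + (-1)² + (1)² + (-1)² + (-1)² + (-1)² + (1)² = 1 + 1 + 1 + 1 + 1 + 1 + 1 + 1 + 1 + 1 + 1 + 1 + 1 + 1 + 1 + 1 = 16.
(H·H^T)[9][0] = Σ_j H[9][j]·H[0][j] = (-1)·(1) + (1)·(1) + (1)·(-1) + (-1)·(-1) + (-1)·(1) + (1)·(1) + (-1)·(1) + (1)·(1) + (1)·(1) + (-1)·(1) + (1)·(1) + (-1)·(1) + (-1)·(-1) + (-1)·(1) + (1)·(1) + (-1)·(1) = -1 + 1 + -1 + 1 + -1 + 1 + -1 + 1 + 1 + -1 + 1 + -1 + 1 + -1 + 1 + -1 = 0.
So rows 9 and 0 are orthogonal; the diagonal entry equals n = 16.

(11,11) entry = 16; (9,0) entry = 0.


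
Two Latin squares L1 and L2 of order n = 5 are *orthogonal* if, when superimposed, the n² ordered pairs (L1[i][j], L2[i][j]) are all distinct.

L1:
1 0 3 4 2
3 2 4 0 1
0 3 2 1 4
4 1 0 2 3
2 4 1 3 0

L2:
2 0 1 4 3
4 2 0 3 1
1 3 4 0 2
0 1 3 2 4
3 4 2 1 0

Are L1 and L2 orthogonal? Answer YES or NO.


Form the n² = 25 superimposed pairs (L1[i][j], L2[i][j]), row by row (rows and columns indexed from 0):
row 0: (1,2) (0,0) (3,1) (4,4) (2,3)
row 1: (3,4) (2,2) (4,0) (0,3) (1,1)
row 2: (0,1) (3,3) (2,4) (1,0) (4,2)
row 3: (4,0) (1,1) (0,3) (2,2) (3,4)
row 4: (2,3) (4,4) (1,2) (3,1) (0,0)
Orthogonality requires all 25 pairs distinct.
But the pair (4,0) repeats: cell (1,2) has L1 = 4, L2 = 0, and cell (3,0) has L1 = 4, L2 = 0.
A repeated pair means some other pair never occurs (only 15 distinct pairs out of 25), so the squares are not orthogonal.
Conclusion: NO.

NO


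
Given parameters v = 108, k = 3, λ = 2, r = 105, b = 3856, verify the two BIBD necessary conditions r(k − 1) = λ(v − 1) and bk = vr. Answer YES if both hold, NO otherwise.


Condition (i): r(k − 1) = 105·2 = 210; λ(v − 1) = 2·107 = 214. Match? NO.
Condition (ii): bk = 3856·3 = 11568; vr = 108·105 = 11340. Match? NO.
Both conditions hold? NO.

NO


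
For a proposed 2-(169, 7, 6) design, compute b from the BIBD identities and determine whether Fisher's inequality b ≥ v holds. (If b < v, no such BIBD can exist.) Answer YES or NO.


b = λv(v − 1)/(k(k − 1)) = 6·169·168/(7·6) = 170352/42 = 4056.
Compare with v = 169: b ≥ v, so Fisher's inequality holds.

YES


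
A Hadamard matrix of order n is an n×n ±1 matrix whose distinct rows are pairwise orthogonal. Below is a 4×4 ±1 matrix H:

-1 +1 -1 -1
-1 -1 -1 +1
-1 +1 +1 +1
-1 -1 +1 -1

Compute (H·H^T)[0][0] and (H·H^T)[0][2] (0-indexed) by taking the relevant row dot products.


Row 0 of H: [-1, 1, -1, -1].
Row 2 of H: [-1, 1, 1, 1].
(H·H^T)[0][0] = Σ_j H[0][j]·H[0][j] = (-1)² + (1)² + (-1)² + (-1)² = 1 + 1 + 1 + 1 = 4.
(H·H^T)[0][2] = Σ_j H[0][j]·H[2][j] = (-1)·(-1) + (1)·(1) + (-1)·(1) + (-1)·(1) = 1 + 1 + -1 + -1 = 0.
So rows 0 and 2 are orthogonal; the diagonal entry equals n = 4.

(0,0) entry = 4; (0,2) entry = 0.


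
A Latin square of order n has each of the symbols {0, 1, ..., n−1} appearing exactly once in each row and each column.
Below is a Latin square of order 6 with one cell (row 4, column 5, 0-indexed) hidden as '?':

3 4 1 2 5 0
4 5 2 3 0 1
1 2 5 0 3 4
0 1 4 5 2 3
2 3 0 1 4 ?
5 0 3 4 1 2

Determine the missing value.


Row 4 contains symbols [0, 1, 2, 3, 4] — missing [5].
Column 5 contains symbols [0, 1, 2, 3, 4] — missing [5].
The missing symbol must appear in both missing sets; intersection = [5].
Therefore the hidden value is 5.

Missing value = 5.


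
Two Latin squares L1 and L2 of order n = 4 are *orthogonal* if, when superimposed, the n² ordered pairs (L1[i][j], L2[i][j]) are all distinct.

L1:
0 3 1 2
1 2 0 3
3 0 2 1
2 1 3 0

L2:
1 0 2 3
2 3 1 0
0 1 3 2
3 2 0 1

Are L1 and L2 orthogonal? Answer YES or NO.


Form the n² = 16 superimposed pairs (L1[i][j], L2[i][j]), row by row (rows and columns indexed from 0):
row 0: (0,1) (3,0) (1,2) (2,3)
row 1: (1,2) (2,3) (0,1) (3,0)
row 2: (3,0) (0,1) (2,3) (1,2)
row 3: (2,3) (1,2) (3,0) (0,1)
Orthogonality requires all 16 pairs distinct.
But the pair (1,2) repeats: cell (0,2) has L1 = 1, L2 = 2, and cell (1,0) has L1 = 1, L2 = 2.
A repeated pair means some other pair never occurs (only 4 distinct pairs out of 16), so the squares are not orthogonal.
Conclusion: NO.

NO


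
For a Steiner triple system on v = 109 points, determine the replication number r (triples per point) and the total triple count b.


An STS(v) is a 2-(v, 3, 1) BIBD: block size k = 3, λ = 1.
Replication: r(k − 1) = λ(v − 1) ⇒ r·2 = 109 − 1 = 108 ⇒ r = 54.
Block count: b = v(v − 1)/6 = 109·108/6 = 11772/6 = 1962.

r = 54, b = 1962.


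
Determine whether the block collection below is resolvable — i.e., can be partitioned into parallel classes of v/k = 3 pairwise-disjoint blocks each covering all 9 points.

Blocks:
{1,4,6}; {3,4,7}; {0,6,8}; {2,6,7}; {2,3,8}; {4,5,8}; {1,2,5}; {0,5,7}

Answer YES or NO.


v = 9, block size k = 3, number of blocks = 8.
For resolvability, blocks must partition into parallel classes of size v/k = 3.
Total blocks must therefore be a multiple of 3: 8 = 3·2 + 2 ⇒ not divisible ✗.
Resolvable? NO.

NO


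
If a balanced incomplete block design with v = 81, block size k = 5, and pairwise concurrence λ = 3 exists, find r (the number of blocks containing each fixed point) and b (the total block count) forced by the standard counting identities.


Any 2-(v, k, λ) BIBD satisfies two necessary conditions:
  (i)  Each point sits in r blocks, and counting incidences through any fixed point gives r(k − 1) = λ(v − 1), so r = λ(v − 1)/(k − 1).
  (ii) Total incidences bk = vr, so b = vr/k.
Step 1: r = λ(v − 1)/(k − 1) = 3·(81 − 1)/(5 − 1) = 3·80/4 = 240/4 = 60.
Step 2: b = vr/k = 81·60/5 = 4860/5 = 972.
Check integrality: r = 60 ∈ Z ✓, b = 972 ∈ Z ✓.
(These identities are necessary conditions: they determine r and b for any design with these parameters, but do not by themselves prove that one exists.)

r = 60, b = 972.


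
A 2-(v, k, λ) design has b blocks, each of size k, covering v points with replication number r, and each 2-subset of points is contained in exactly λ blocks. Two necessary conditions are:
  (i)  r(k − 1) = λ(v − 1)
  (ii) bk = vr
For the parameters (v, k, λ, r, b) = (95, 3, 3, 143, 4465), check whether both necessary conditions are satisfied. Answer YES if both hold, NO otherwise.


Condition (i): r(k − 1) = 143·2 = 286; λ(v − 1) = 3·94 = 282. Match? NO.
Condition (ii): bk = 4465·3 = 13395; vr = 95·143 = 13585. Match? NO.
Both conditions hold? NO.

NO


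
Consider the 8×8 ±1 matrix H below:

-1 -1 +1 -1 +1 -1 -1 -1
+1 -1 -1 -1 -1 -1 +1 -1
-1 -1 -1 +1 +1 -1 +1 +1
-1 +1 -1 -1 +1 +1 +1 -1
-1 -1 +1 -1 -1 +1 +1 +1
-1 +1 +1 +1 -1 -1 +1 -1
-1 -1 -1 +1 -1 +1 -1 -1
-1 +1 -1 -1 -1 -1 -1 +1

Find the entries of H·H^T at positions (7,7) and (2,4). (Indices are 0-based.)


Row 2 of H: [-1, -1, -1, 1, 1, -1, 1, 1].
Row 4 of H: [-1, -1, 1, -1, -1, 1, 1, 1].
Row 7 of H: [-1, 1, -1, -1, -1, -1, -1, 1].
(H·H^T)[7][7] = Σ_j H[7][j]·H[7][j] = (-1)² + (1)² + (-1)² + (-1)² + (-1)² + (-1)² + (-1)² + (1)² = 1 + 1 + 1 + 1 + 1 + 1 + 1 + 1 = 8.
(H·H^T)[2][4] = Σ_j H[2][j]·H[4][j] = (-1)·(-1) + (-1)·(-1) + (-1)·(1) + (1)·(-1) + (1)·(-1) + (-1)·(1) + (1)·(1) + (1)·(1) = 1 + 1 + -1 + -1 + -1 + -1 + 1 + 1 = 0.
So rows 2 and 4 are orthogonal; the diagonal entry equals n = 8.

(7,7) entry = 8; (2,4) entry = 0.


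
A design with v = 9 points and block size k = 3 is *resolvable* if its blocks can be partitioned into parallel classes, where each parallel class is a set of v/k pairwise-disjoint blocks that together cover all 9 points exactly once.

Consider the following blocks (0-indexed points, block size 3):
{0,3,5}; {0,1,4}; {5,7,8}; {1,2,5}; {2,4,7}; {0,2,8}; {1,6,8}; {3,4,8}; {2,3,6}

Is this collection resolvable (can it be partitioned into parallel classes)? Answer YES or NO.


v = 9, block size k = 3, number of blocks = 9.
For resolvability, blocks must partition into parallel classes of size v/k = 3.
Total blocks must therefore be a multiple of 3: 9 = 3·3 + 0 ⇒ divisible ✓.
Consider block {1,2,5}. The only other block(s) in the collection disjoint from it are {3,4,8} — just 1 block(s). Any parallel class containing {1,2,5} would need 2 other blocks each disjoint from it, so no parallel class of size 3 can contain {1,2,5}.
Since every block must belong to some parallel class in a resolution, the collection cannot be partitioned into parallel classes.
Resolvable? NO.

NO


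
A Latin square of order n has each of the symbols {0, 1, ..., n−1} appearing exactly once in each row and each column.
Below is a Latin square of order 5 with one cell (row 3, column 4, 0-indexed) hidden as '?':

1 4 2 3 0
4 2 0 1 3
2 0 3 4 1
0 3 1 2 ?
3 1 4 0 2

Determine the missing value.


Row 3 contains symbols [0, 1, 2, 3] — missing [4].
Column 4 contains symbols [0, 1, 2, 3] — missing [4].
The missing symbol must appear in both missing sets; intersection = [4].
Therefore the hidden value is 4.

Missing value = 4.


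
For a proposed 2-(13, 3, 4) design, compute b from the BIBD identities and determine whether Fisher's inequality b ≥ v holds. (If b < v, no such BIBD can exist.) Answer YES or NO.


b = λv(v − 1)/(k(k − 1)) = 4·13·12/(3·2) = 624/6 = 104.
Compare with v = 13: b ≥ v, so Fisher's inequality holds.

YES


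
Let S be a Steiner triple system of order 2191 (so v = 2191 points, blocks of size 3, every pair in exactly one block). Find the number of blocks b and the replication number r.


An STS(v) is a 2-(v, 3, 1) BIBD: block size k = 3, λ = 1.
Replication: r(k − 1) = λ(v − 1) ⇒ r·2 = 2191 − 1 = 2190 ⇒ r = 1095.
Block count: b = v(v − 1)/6 = 2191·2190/6 = 4798290/6 = 799715.

r = 1095, b = 799715.


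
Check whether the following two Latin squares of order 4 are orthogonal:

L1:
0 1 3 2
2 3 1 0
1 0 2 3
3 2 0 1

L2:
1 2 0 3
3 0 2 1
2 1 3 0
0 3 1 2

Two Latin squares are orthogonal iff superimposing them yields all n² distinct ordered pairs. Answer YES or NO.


Form the n² = 16 superimposed pairs (L1[i][j], L2[i][j]), row by row (rows and columns indexed from 0):
row 0: (0,1) (1,2) (3,0) (2,3)
row 1: (2,3) (3,0) (1,2) (0,1)
row 2: (1,2) (0,1) (2,3) (3,0)
row 3: (3,0) (2,3) (0,1) (1,2)
Orthogonality requires all 16 pairs distinct.
But the pair (2,3) repeats: cell (0,3) has L1 = 2, L2 = 3, and cell (1,0) has L1 = 2, L2 = 3.
A repeated pair means some other pair never occurs (only 4 distinct pairs out of 16), so the squares are not orthogonal.
Conclusion: NO.

NO


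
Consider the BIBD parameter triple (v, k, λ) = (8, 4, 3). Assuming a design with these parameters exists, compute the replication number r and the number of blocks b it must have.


Any 2-(v, k, λ) BIBD satisfies two necessary conditions:
  (i)  Each point sits in r blocks, and counting incidences through any fixed point gives r(k − 1) = λ(v − 1), so r = λ(v − 1)/(k − 1).
  (ii) Total incidences bk = vr, so b = vr/k.
Step 1: r = λ(v − 1)/(k − 1) = 3·(8 − 1)/(4 − 1) = 3·7/3 = 21/3 = 7.
Step 2: b = vr/k = 8·7/4 = 56/4 = 14.
Check integrality: r = 7 ∈ Z ✓, b = 14 ∈ Z ✓.
(These identities are necessary conditions: they determine r and b for any design with these parameters, but do not by themselves prove that one exists.)

r = 7, b = 14.


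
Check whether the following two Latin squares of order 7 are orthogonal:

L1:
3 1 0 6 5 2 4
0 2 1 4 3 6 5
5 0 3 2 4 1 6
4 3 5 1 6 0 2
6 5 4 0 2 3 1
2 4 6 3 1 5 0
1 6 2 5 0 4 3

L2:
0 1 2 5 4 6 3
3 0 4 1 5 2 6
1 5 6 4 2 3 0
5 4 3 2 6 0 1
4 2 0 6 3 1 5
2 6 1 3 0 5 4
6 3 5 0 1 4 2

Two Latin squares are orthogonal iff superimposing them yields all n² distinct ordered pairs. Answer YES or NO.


Form the n² = 49 superimposed pairs (L1[i][j], L2[i][j]), row by row (rows and columns indexed from 0):
row 0: (3,0) (1,1) (0,2) (6,5) (5,4) (2,6) (4,3)
row 1: (0,3) (2,0) (1,4) (4,1) (3,5) (6,2) (5,6)
row 2: (5,1) (0,5) (3,6) (2,4) (4,2) (1,3) (6,0)
row 3: (4,5) (3,4) (5,3) (1,2) (6,6) (0,0) (2,1)
row 4: (6,4) (5,2) (4,0) (0,6) (2,3) (3,1) (1,5)
row 5: (2,2) (4,6) (6,1) (3,3) (1,0) (5,5) (0,4)
row 6: (1,6) (6,3) (2,5) (5,0) (0,1) (4,4) (3,2)
Orthogonality requires all 49 pairs distinct.
Check by first coordinate: for each symbol s of L1, list the L2 entries in the n cells where L1 = s; they must all differ.
  L1 = 0: L2 entries (in reading order) 2, 3, 5, 0, 6, 4, 1 — all 7 distinct ✓
  L1 = 1: L2 entries (in reading order) 1, 4, 3, 2, 5, 0, 6 — all 7 distinct ✓
  L1 = 2: L2 entries (in reading order) 6, 0, 4, 1, 3, 2, 5 — all 7 distinct ✓
  L1 = 3: L2 entries (in reading order) 0, 5, 6, 4, 1, 3, 2 — all 7 distinct ✓
  L1 = 4: L2 entries (in reading order) 3, 1, 2, 5, 0, 6, 4 — all 7 distinct ✓
  L1 = 5: L2 entries (in reading order) 4, 6, 1, 3, 2, 5, 0 — all 7 distinct ✓
  L1 = 6: L2 entries (in reading order) 5, 2, 0, 6, 4, 1, 3 — all 7 distinct ✓
Every symbol of L1 meets every symbol of L2 exactly once, so all 49 pairs are distinct (49 of 49).
Conclusion: YES.

YES


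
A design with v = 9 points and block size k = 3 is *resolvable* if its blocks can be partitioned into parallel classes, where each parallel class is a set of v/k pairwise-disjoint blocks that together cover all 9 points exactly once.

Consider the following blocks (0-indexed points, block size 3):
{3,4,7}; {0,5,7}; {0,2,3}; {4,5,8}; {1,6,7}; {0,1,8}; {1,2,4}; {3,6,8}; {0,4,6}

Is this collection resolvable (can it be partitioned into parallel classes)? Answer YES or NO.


v = 9, block size k = 3, number of blocks = 9.
For resolvability, blocks must partition into parallel classes of size v/k = 3.
Total blocks must therefore be a multiple of 3: 9 = 3·3 + 0 ⇒ divisible ✓.
Consider block {3,4,7}. The only other block(s) in the collection disjoint from it are {0,1,8} — just 1 block(s). Any parallel class containing {3,4,7} would need 2 other blocks each disjoint from it, so no parallel class of size 3 can contain {3,4,7}.
Since every block must belong to some parallel class in a resolution, the collection cannot be partitioned into parallel classes.
Resolvable? NO.

NO


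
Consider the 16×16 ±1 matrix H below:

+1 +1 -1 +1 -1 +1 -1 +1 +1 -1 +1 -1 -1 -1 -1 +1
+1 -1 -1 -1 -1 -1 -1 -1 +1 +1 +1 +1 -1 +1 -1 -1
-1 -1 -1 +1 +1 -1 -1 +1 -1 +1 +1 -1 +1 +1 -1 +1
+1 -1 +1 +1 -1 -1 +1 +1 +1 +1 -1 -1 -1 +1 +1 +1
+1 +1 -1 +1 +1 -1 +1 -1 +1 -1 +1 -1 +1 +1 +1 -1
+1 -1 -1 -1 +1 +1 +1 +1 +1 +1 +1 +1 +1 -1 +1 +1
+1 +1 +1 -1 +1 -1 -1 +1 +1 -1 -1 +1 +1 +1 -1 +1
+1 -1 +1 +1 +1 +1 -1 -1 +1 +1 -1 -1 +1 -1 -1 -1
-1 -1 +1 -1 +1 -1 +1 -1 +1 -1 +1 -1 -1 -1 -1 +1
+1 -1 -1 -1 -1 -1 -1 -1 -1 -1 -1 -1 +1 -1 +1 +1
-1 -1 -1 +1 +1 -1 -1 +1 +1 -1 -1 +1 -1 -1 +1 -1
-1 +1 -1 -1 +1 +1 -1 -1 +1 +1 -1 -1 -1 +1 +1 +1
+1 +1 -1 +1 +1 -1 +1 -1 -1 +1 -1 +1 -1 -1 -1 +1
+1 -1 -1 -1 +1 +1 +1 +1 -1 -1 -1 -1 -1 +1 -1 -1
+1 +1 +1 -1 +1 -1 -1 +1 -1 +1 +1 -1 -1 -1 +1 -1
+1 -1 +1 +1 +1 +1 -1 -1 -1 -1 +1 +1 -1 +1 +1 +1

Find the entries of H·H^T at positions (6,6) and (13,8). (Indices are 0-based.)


Row 6 of H: [1, 1, 1, -1, 1, -1, -1, 1, 1, -1, -1, 1, 1, 1, -1, 1].
Row 8 of H: [-1, -1, 1, -1, 1, -1, 1, -1, 1, -1, 1, -1, -1, -1, -1, 1].
Row 13 of H: [1, -1, -1, -1, 1, 1, 1, 1, -1, -1, -1, -1, -1, 1, -1, -1].
(H·H^T)[6][6] = Σ_j H[6][j]·H[6][j] = (1)² + (1)² + (1)² + (-1)² + (1)² + (-1)² + (-1)² + (1)² + (1)² + (-1)² + (-1)² + (1)² + (1)² + (1)² + (-1)² + (1)² = 1 + 1 + 1 + 1 + 1 + 1 + 1 + 1 + 1 + 1 + 1 + 1 + 1 + 1 + 1 + 1 = 16.
(H·H^T)[13][8] = Σ_j H[13][j]·H[8][j] = (1)·(-1) + (-1)·(-1) + (-1)·(1) + (-1)·(-1) + (1)·(1) + (1)·(-1) + (1)·(1) + (1)·(-1) + (-1)·(1) + (-1)·(-1) + (-1)·(1) + (-1)·(-1) + (-1)·(-1) + (1)·(-1) + (-1)·(-1) + (-1)·(1) = -1 + 1 + -1 + 1 + 1 + -1 + 1 + -1 + -1 + 1 + -1 + 1 + 1 + -1 + 1 + -1 = 0.
So rows 13 and 8 are orthogonal; the diagonal entry equals n = 16.

(6,6) entry = 16; (13,8) entry = 0.


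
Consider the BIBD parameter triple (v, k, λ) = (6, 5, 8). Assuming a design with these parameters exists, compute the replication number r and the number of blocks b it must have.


Any 2-(v, k, λ) BIBD satisfies two necessary conditions:
  (i)  Each point sits in r blocks, and counting incidences through any fixed point gives r(k − 1) = λ(v − 1), so r = λ(v − 1)/(k − 1).
  (ii) Total incidences bk = vr, so b = vr/k.
Step 1: r = λ(v − 1)/(k − 1) = 8·(6 − 1)/(5 − 1) = 8·5/4 = 40/4 = 10.
Step 2: b = vr/k = 6·10/5 = 60/5 = 12.
Check integrality: r = 10 ∈ Z ✓, b = 12 ∈ Z ✓.
(These identities are necessary conditions: they determine r and b for any design with these parameters, but do not by themselves prove that one exists.)

r = 10, b = 12.


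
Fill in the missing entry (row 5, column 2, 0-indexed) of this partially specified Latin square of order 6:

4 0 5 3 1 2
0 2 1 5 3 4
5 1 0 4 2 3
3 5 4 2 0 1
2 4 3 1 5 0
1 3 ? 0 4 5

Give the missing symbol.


Row 5 contains symbols [0, 1, 3, 4, 5] — missing [2].
Column 2 contains symbols [0, 1, 3, 4, 5] — missing [2].
The missing symbol must appear in both missing sets; intersection = [2].
Therefore the hidden value is 2.

Missing value = 2.


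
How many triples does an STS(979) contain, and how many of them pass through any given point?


An STS(v) is a 2-(v, 3, 1) BIBD: block size k = 3, λ = 1.
Replication: r(k − 1) = λ(v − 1) ⇒ r·2 = 979 − 1 = 978 ⇒ r = 489.
Block count: b = v(v − 1)/6 = 979·978/6 = 957462/6 = 159577.

r = 489, b = 159577.


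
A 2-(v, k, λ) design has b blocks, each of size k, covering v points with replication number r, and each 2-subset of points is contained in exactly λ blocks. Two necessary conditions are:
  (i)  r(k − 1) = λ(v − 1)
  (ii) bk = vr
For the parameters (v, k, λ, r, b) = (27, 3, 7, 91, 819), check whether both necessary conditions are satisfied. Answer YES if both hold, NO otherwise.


Condition (i): r(k − 1) = 91·2 = 182; λ(v − 1) = 7·26 = 182. Match? YES.
Condition (ii): bk = 819·3 = 2457; vr = 27·91 = 2457. Match? YES.
Both conditions hold? YES.

YES


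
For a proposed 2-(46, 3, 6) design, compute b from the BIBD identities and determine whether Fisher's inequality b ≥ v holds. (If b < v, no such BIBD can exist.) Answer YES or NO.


b = λv(v − 1)/(k(k − 1)) = 6·46·45/(3·2) = 12420/6 = 2070.
Compare with v = 46: b ≥ v, so Fisher's inequality holds.

YES


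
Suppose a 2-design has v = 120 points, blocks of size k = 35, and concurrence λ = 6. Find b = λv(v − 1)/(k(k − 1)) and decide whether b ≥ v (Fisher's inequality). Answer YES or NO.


r = λ(v − 1)/(k − 1) = 6·119/34 = 21.
b = vr/k = 120·21/35 = 72.
Fisher's inequality: b ≥ v ⇔ 72 ≥ 120? NO.

NO


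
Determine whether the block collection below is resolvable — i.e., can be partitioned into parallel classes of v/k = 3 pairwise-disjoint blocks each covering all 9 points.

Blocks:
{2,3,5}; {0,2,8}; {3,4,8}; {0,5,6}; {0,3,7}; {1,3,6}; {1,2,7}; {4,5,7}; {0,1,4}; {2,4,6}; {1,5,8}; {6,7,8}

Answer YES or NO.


v = 9, block size k = 3, number of blocks = 12.
For resolvability, blocks must partition into parallel classes of size v/k = 3.
Total blocks must therefore be a multiple of 3: 12 = 3·4 + 0 ⇒ divisible ✓.
Greedy packing gives 4 candidate class(es). Each should be a full parallel class (size 3, covers all 9 points).
  Class 1 (3 blocks): {2,3,5}; {0,1,4}; {6,7,8}. Points covered: [0, 1, 2, 3, 4, 5, 6, 7, 8].
  Class 2 (3 blocks): {0,2,8}; {1,3,6}; {4,5,7}. Points covered: [0, 1, 2, 3, 4, 5, 6, 7, 8].
  Class 3 (3 blocks): {3,4,8}; {0,5,6}; {1,2,7}. Points covered: [0, 1, 2, 3, 4, 5, 6, 7, 8].
  Class 4 (3 blocks): {0,3,7}; {2,4,6}; {1,5,8}. Points covered: [0, 1, 2, 3, 4, 5, 6, 7, 8].
All classes full (size 3)? YES. All classes cover every point? YES.
Resolvable? YES.

YES


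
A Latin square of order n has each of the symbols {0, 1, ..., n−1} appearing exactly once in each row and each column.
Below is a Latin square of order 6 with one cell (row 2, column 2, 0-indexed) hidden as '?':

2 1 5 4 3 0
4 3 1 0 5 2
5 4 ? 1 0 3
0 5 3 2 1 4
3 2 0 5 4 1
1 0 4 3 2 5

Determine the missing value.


Row 2 contains symbols [0, 1, 3, 4, 5] — missing [2].
Column 2 contains symbols [0, 1, 3, 4, 5] — missing [2].
The missing symbol must appear in both missing sets; intersection = [2].
Therefore the hidden value is 2.

Missing value = 2.


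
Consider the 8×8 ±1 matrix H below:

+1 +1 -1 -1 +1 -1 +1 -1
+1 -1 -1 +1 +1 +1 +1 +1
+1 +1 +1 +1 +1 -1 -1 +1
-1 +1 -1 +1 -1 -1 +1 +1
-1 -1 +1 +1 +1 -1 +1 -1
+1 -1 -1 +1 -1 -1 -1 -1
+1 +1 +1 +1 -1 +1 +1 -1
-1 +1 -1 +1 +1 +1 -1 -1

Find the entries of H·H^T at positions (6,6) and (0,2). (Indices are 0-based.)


Row 0 of H: [1, 1, -1, -1, 1, -1, 1, -1].
Row 2 of H: [1, 1, 1, 1, 1, -1, -1, 1].
Row 6 of H: [1, 1, 1, 1, -1, 1, 1, -1].
(H·H^T)[6][6] = Σ_j H[6][j]·H[6][j] = (1)² + (1)² + (1)² + (1)² + (-1)² + (1)² + (1)² + (-1)² = 1 + 1 + 1 + 1 + 1 + 1 + 1 + 1 = 8.
(H·H^T)[0][2] = Σ_j H[0][j]·H[2][j] = (1)·(1) + (1)·(1) + (-1)·(1) + (-1)·(1) + (1)·(1) + (-1)·(-1) + (1)·(-1) + (-1)·(1) = 1 + 1 + -1 + -1 + 1 + 1 + -1 + -1 = 0.
So rows 0 and 2 are orthogonal; the diagonal entry equals n = 8.

(6,6) entry = 8; (0,2) entry = 0.


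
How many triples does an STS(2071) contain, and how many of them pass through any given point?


An STS(v) is a 2-(v, 3, 1) BIBD: block size k = 3, λ = 1.
Replication: r(k − 1) = λ(v − 1) ⇒ r·2 = 2071 − 1 = 2070 ⇒ r = 1035.
Block count: bk = vr ⇒ b·3 = 2071·1035 = 2143485 ⇒ b = 714495.

r = 1035, b = 714495.


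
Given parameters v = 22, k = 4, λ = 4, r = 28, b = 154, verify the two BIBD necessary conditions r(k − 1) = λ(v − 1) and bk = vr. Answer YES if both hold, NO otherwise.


Condition (i): r(k − 1) = 28·3 = 84; λ(v − 1) = 4·21 = 84. Match? YES.
Condition (ii): bk = 154·4 = 616; vr = 22·28 = 616. Match? YES.
Both conditions hold? YES.

YES


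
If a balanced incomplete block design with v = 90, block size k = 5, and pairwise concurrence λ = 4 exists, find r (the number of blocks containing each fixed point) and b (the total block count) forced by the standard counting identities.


Any 2-(v, k, λ) BIBD satisfies two necessary conditions:
  (i)  Each point sits in r blocks, and counting incidences through any fixed point gives r(k − 1) = λ(v − 1), so r = λ(v − 1)/(k − 1).
  (ii) Total incidences bk = vr, so b = vr/k.
Step 1: r = λ(v − 1)/(k − 1) = 4·(90 − 1)/(5 − 1) = 4·89/4 = 356/4 = 89.
Step 2: b = vr/k = 90·89/5 = 8010/5 = 1602.
Check integrality: r = 89 ∈ Z ✓, b = 1602 ∈ Z ✓.
(These identities are necessary conditions: they determine r and b for any design with these parameters, but do not by themselves prove that one exists.)

r = 89, b = 1602.


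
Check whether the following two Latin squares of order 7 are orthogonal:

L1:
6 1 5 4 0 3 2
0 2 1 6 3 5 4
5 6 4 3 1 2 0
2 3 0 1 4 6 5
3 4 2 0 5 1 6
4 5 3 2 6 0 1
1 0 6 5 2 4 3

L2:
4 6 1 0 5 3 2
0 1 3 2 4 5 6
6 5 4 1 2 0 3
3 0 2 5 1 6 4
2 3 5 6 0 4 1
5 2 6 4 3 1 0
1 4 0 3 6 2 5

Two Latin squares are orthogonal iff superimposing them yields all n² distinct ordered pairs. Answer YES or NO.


Form the n² = 49 superimposed pairs (L1[i][j], L2[i][j]), row by row (rows and columns indexed from 0):
row 0: (6,4) (1,6) (5,1) (4,0) (0,5) (3,3) (2,2)
row 1: (0,0) (2,1) (1,3) (6,2) (3,4) (5,5) (4,6)
row 2: (5,6) (6,5) (4,4) (3,1) (1,2) (2,0) (0,3)
row 3: (2,3) (3,0) (0,2) (1,5) (4,1) (6,6) (5,4)
row 4: (3,2) (4,3) (2,5) (0,6) (5,0) (1,4) (6,1)
row 5: (4,5) (5,2) (3,6) (2,4) (6,3) (0,1) (1,0)
row 6: (1,1) (0,4) (6,0) (5,3) (2,6) (4,2) (3,5)
Orthogonality requires all 49 pairs distinct.
Check by first coordinate: for each symbol s of L1, list the L2 entries in the n cells where L1 = s; they must all differ.
  L1 = 0: L2 entries (in reading order) 5, 0, 3, 2, 6, 1, 4 — all 7 distinct ✓
  L1 = 1: L2 entries (in reading order) 6, 3, 2, 5, 4, 0, 1 — all 7 distinct ✓
  L1 = 2: L2 entries (in reading order) 2, 1, 0, 3, 5, 4, 6 — all 7 distinct ✓
  L1 = 3: L2 entries (in reading order) 3, 4, 1, 0, 2, 6, 5 — all 7 distinct ✓
  L1 = 4: L2 entries (in reading order) 0, 6, 4, 1, 3, 5, 2 — all 7 distinct ✓
  L1 = 5: L2 entries (in reading order) 1, 5, 6, 4, 0, 2, 3 — all 7 distinct ✓
  L1 = 6: L2 entries (in reading order) 4, 2, 5, 6, 1, 3, 0 — all 7 distinct ✓
Every symbol of L1 meets every symbol of L2 exactly once, so all 49 pairs are distinct (49 of 49).
Conclusion: YES.

YES


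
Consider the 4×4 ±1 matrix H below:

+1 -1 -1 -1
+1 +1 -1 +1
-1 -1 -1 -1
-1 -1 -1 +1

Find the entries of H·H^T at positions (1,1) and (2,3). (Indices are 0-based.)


Row 1 of H: [1, 1, -1, 1].
Row 2 of H: [-1, -1, -1, -1].
Row 3 of H: [-1, -1, -1, 1].
(H·H^T)[1][1] = Σ_j H[1][j]·H[1][j] = (1)² + (1)² + (-1)² + (1)² = 1 + 1 + 1 + 1 = 4.
(H·H^T)[2][3] = Σ_j H[2][j]·H[3][j] = (-1)·(-1) + (-1)·(-1) + (-1)·(-1) + (-1)·(1) = 1 + 1 + 1 + -1 = 2.
Rows 2 and 3 are not orthogonal (dot product = 2 ≠ 0), so H is not a Hadamard matrix.

(1,1) entry = 4; (2,3) entry = 2.


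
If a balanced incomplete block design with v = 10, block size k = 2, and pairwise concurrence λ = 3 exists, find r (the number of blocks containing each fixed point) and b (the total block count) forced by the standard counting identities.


Any 2-(v, k, λ) BIBD satisfies two necessary conditions:
  (i)  Each point sits in r blocks, and counting incidences through any fixed point gives r(k − 1) = λ(v − 1), so r = λ(v − 1)/(k − 1).
  (ii) Total incidences bk = vr, so b = vr/k.
Step 1: r = λ(v − 1)/(k − 1) = 3·(10 − 1)/(2 − 1) = 3·9/1 = 27/1 = 27.
Step 2: b = vr/k = 10·27/2 = 270/2 = 135.
Check integrality: r = 27 ∈ Z ✓, b = 135 ∈ Z ✓.
(These identities are necessary conditions: they determine r and b for any design with these parameters, but do not by themselves prove that one exists.)

r = 27, b = 135.


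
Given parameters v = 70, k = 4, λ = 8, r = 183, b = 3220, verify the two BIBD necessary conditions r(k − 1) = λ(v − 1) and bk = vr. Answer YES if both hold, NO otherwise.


Condition (i): r(k − 1) = 183·3 = 549; λ(v − 1) = 8·69 = 552. Match? NO.
Condition (ii): bk = 3220·4 = 12880; vr = 70·183 = 12810. Match? NO.
Both conditions hold? NO.

NO


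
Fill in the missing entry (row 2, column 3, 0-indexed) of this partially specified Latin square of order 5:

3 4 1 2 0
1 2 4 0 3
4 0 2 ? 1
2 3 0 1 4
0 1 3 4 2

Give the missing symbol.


Row 2 contains symbols [0, 1, 2, 4] — missing [3].
Column 3 contains symbols [0, 1, 2, 4] — missing [3].
The missing symbol must appear in both missing sets; intersection = [3].
Therefore the hidden value is 3.

Missing value = 3.


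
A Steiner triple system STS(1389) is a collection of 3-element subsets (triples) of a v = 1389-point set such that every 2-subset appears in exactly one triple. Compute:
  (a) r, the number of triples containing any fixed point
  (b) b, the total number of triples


An STS(v) is a 2-(v, 3, 1) BIBD: block size k = 3, λ = 1.
Replication: r(k − 1) = λ(v − 1) ⇒ r·2 = 1389 − 1 = 1388 ⇒ r = 694.
Block count: bk = vr ⇒ b·3 = 1389·694 = 963966 ⇒ b = 321322.
(Check via b = v(v − 1)/6 = 1389·1388/6 = 1927932/6 = 321322.)

r = 694, b = 321322.


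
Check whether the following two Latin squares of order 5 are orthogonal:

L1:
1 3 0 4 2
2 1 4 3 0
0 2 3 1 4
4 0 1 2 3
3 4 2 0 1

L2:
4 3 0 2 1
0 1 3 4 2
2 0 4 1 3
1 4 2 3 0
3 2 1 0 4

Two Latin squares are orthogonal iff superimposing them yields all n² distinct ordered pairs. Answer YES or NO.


Form the n² = 25 superimposed pairs (L1[i][j], L2[i][j]), row by row (rows and columns indexed from 0):
row 0: (1,4) (3,3) (0,0) (4,2) (2,1)
row 1: (2,0) (1,1) (4,3) (3,4) (0,2)
row 2: (0,2) (2,0) (3,4) (1,1) (4,3)
row 3: (4,1) (0,4) (1,2) (2,3) (3,0)
row 4: (3,3) (4,2) (2,1) (0,0) (1,4)
Orthogonality requires all 25 pairs distinct.
But the pair (0,2) repeats: cell (1,4) has L1 = 0, L2 = 2, and cell (2,0) has L1 = 0, L2 = 2.
A repeated pair means some other pair never occurs (only 15 distinct pairs out of 25), so the squares are not orthogonal.
Conclusion: NO.

NO


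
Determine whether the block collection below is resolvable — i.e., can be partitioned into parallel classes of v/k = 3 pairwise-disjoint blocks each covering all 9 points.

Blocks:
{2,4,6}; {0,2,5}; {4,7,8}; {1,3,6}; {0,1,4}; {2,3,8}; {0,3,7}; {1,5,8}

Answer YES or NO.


v = 9, block size k = 3, number of blocks = 8.
For resolvability, blocks must partition into parallel classes of size v/k = 3.
Total blocks must therefore be a multiple of 3: 8 = 3·2 + 2 ⇒ not divisible ✗.
Resolvable? NO.

NO


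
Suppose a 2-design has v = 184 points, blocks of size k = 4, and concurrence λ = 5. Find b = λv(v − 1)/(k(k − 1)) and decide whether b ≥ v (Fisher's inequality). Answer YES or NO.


b = λv(v − 1)/(k(k − 1)) = 5·184·183/(4·3) = 168360/12 = 14030.
Compare with v = 184: b ≥ v, so Fisher's inequality holds.

YES


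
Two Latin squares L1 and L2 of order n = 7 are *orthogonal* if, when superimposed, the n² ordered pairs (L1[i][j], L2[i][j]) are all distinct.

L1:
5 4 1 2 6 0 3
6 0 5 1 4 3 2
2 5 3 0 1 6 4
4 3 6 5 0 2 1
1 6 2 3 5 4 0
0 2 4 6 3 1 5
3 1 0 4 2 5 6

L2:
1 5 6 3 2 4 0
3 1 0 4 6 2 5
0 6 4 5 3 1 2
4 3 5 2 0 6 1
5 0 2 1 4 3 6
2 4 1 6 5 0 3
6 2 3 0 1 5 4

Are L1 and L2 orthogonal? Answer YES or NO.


Form the n² = 49 superimposed pairs (L1[i][j], L2[i][j]), row by row (rows and columns indexed from 0):
row 0: (5,1) (4,5) (1,6) (2,3) (6,2) (0,4) (3,0)
row 1: (6,3) (0,1) (5,0) (1,4) (4,6) (3,2) (2,5)
row 2: (2,0) (5,6) (3,4) (0,5) (1,3) (6,1) (4,2)
row 3: (4,4) (3,3) (6,5) (5,2) (0,0) (2,6) (1,1)
row 4: (1,5) (6,0) (2,2) (3,1) (5,4) (4,3) (0,6)
row 5: (0,2) (2,4) (4,1) (6,6) (3,5) (1,0) (5,3)
row 6: (3,6) (1,2) (0,3) (4,0) (2,1) (5,5) (6,4)
Orthogonality requires all 49 pairs distinct.
Check by first coordinate: for each symbol s of L1, list the L2 entries in the n cells where L1 = s; they must all differ.
  L1 = 0: L2 entries (in reading order) 4, 1, 5, 0, 6, 2, 3 — all 7 distinct ✓
  L1 = 1: L2 entries (in reading order) 6, 4, 3, 1, 5, 0, 2 — all 7 distinct ✓
  L1 = 2: L2 entries (in reading order) 3, 5, 0, 6, 2, 4, 1 — all 7 distinct ✓
  L1 = 3: L2 entries (in reading order) 0, 2, 4, 3, 1, 5, 6 — all 7 distinct ✓
  L1 = 4: L2 entries (in reading order) 5, 6, 2, 4, 3, 1, 0 — all 7 distinct ✓
  L1 = 5: L2 entries (in reading order) 1, 0, 6, 2, 4, 3, 5 — all 7 distinct ✓
  L1 = 6: L2 entries (in reading order) 2, 3, 1, 5, 0, 6, 4 — all 7 distinct ✓
Every symbol of L1 meets every symbol of L2 exactly once, so all 49 pairs are distinct (49 of 49).
Conclusion: YES.

YES
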